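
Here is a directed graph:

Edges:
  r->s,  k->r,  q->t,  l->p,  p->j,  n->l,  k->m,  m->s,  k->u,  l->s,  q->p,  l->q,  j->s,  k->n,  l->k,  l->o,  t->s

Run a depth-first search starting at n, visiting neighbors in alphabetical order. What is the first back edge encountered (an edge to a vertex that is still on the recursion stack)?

k→n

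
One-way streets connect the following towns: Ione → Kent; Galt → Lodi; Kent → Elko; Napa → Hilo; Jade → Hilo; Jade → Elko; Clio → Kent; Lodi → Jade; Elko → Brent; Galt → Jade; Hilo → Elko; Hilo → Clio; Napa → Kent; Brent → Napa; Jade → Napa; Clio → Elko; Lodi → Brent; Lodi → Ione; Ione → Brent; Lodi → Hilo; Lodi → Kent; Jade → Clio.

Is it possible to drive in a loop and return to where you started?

Yes

DFS with white/gray/black marking, starting from Brent:
Brent gray
  Napa gray
    Kent gray
      Elko gray
        Elko→Brent: Brent is gray → back edge
Back edge found, so a cycle exists: Brent → Napa → Kent → Elko → Brent.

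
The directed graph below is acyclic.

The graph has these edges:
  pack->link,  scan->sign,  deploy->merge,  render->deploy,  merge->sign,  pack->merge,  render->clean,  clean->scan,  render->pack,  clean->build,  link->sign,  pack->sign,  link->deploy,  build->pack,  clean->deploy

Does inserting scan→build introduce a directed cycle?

No

Adding scan→build creates a cycle iff build can already reach scan.
Explore from build: no path reaches scan. The graph stays acyclic.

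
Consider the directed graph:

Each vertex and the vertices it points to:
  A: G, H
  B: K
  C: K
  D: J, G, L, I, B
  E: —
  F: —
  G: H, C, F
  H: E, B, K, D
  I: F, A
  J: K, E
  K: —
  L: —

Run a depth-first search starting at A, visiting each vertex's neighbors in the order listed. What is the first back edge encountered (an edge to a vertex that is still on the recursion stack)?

D->G

DFS from A (visiting each vertex's neighbors in the order listed); mark gray on enter, black on exit:
A gray
  G gray
    H gray
      E gray
      E black
      B gray
        K gray
        K black
      B black
      H→K: K black — skip
      D gray
        J gray
          J→K: K black — skip
          J→E: E black — skip
        J black
        D→G: G is gray → back edge
First back edge: D → G.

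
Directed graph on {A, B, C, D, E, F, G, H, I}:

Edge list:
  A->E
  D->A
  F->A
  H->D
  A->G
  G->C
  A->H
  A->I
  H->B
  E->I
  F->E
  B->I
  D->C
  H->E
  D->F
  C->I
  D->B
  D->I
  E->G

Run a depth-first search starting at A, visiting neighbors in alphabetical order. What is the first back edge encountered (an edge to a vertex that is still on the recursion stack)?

D->A

DFS from A (visiting neighbors in alphabetical order); mark gray on enter, black on exit:
A gray
  E gray
    G gray
      C gray
        I gray
        I black
      C black
    G black
    E→I: I black — skip
  E black
  A→G: G black — skip
  H gray
    B gray
      B→I: I black — skip
    B black
    D gray
      D→A: A is gray → back edge
First back edge: D → A.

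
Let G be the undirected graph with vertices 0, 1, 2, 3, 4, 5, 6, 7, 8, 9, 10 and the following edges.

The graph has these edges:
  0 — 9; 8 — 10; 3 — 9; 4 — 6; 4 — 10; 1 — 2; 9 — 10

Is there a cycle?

No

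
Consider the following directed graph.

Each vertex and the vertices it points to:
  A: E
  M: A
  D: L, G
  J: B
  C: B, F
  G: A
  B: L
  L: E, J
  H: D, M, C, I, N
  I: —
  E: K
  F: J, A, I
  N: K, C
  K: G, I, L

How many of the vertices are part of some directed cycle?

7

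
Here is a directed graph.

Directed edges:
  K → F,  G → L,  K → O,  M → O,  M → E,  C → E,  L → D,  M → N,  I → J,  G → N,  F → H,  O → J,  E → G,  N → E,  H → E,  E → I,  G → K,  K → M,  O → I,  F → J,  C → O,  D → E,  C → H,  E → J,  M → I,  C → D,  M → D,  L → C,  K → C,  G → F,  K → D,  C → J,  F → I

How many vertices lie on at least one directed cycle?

A vertex is on a directed cycle iff it belongs to a strongly connected component of size ≥ 2 (or has a self-loop).
The vertices on cycles are {C, D, E, F, G, H, K, L, M, N} — 10 in total.

10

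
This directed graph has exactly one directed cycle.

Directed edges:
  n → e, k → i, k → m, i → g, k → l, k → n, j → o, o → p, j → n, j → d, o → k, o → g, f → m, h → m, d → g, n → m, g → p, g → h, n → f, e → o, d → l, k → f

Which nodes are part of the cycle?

DFS with gray/black marking from o:
o gray
  p gray
  p black
  k gray
    m gray
    m black
    n gray
      f gray
        f→m: m black — skip
      f black
      e gray
        e→o: o is gray → back edge
Back edge closes the cycle o → k → n → e → o; its vertices are {e, k, n, o}.

e, k, n, o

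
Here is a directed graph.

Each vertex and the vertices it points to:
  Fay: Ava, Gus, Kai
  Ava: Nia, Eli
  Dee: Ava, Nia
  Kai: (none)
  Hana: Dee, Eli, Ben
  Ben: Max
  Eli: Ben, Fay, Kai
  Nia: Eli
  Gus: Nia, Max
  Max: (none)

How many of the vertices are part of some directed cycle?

5

A vertex is on a directed cycle iff it belongs to a strongly connected component of size ≥ 2 (or has a self-loop).
The vertices on cycles are {Ava, Eli, Fay, Gus, Nia} — 5 in total.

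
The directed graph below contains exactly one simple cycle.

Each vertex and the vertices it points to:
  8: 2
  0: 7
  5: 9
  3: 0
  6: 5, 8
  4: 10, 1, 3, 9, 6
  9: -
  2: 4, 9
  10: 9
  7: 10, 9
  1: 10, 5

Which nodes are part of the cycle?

2, 4, 6, 8

DFS with gray/black marking from 4:
4 gray
  10 gray
    9 gray
    9 black
  10 black
  1 gray
    1→10: 10 black — skip
    5 gray
      5→9: 9 black — skip
    5 black
  1 black
  3 gray
    0 gray
      7 gray
        7→10: 10 black — skip
        7→9: 9 black — skip
      7 black
    0 black
  3 black
  4→9: 9 black — skip
  6 gray
    6→5: 5 black — skip
    8 gray
      2 gray
        2→4: 4 is gray → back edge
Back edge closes the cycle 4 → 6 → 8 → 2 → 4; its vertices are {2, 4, 6, 8}.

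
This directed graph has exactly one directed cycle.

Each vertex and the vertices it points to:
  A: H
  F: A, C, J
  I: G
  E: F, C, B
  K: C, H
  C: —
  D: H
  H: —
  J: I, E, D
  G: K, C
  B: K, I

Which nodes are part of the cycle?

DFS with gray/black marking from F:
F gray
  A gray
    H gray
    H black
  A black
  C gray
  C black
  J gray
    I gray
      G gray
        K gray
          K→C: C black — skip
          K→H: H black — skip
        K black
        G→C: C black — skip
      G black
    I black
    E gray
      E→F: F is gray → back edge
Back edge closes the cycle F → J → E → F; its vertices are {E, F, J}.

E, F, J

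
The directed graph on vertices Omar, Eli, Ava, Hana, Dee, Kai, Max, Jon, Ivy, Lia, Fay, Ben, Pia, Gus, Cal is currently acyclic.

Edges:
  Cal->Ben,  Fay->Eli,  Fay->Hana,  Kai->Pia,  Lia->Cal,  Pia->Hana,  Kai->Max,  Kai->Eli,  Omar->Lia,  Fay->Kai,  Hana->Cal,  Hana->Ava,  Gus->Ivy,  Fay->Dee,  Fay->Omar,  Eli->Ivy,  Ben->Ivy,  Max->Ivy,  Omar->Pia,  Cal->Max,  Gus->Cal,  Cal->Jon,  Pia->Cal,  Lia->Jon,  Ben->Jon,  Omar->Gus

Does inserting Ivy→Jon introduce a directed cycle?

Adding Ivy→Jon creates a cycle iff Jon can already reach Ivy.
Explore from Jon: no path reaches Ivy. The graph stays acyclic.

No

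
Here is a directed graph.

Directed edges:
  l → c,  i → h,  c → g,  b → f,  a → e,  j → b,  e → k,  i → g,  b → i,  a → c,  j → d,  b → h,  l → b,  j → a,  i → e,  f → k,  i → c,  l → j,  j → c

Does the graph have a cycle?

DFS with white/gray/black marking, starting from j:
j gray
  d gray
  d black
  b gray
    f gray
      k gray
      k black
    f black
    i gray
      c gray
        g gray
        g black
      c black
      e gray
        e→k: k black — skip
      e black
      h gray
      h black
      i→g: g black — skip
    i black
    b→h: h black — skip
  b black
  a gray
    a→c: c black — skip
    a→e: e black — skip
  a black
  j→c: c black — skip
j black
l gray
  l→j: j black — skip
  l→b: b black — skip
  l→c: c black — skip
l black
Every edge goes to a white or black vertex — no back edge, so the graph is acyclic.

No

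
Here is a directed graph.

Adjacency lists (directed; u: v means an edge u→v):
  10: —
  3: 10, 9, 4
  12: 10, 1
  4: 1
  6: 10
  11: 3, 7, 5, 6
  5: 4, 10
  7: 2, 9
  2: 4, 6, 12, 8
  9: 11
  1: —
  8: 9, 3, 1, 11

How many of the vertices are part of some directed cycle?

6

A vertex is on a directed cycle iff it belongs to a strongly connected component of size ≥ 2 (or has a self-loop).
The vertices on cycles are {2, 3, 7, 8, 9, 11} — 6 in total.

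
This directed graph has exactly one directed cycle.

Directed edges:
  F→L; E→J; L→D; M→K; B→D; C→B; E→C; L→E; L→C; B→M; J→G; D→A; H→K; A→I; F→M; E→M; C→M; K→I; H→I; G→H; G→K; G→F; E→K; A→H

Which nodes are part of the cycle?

DFS with gray/black marking from L:
L gray
  C gray
    M gray
      K gray
        I gray
        I black
      K black
    M black
    B gray
      B→M: M black — skip
      D gray
        A gray
          H gray
            H→I: I black — skip
            H→K: K black — skip
          H black
          A→I: I black — skip
        A black
      D black
    B black
  C black
  L→D: D black — skip
  E gray
    J gray
      G gray
        G→H: H black — skip
        G→K: K black — skip
        F gray
          F→L: L is gray → back edge
Back edge closes the cycle L → E → J → G → F → L; its vertices are {E, F, G, J, L}.

E, F, G, J, L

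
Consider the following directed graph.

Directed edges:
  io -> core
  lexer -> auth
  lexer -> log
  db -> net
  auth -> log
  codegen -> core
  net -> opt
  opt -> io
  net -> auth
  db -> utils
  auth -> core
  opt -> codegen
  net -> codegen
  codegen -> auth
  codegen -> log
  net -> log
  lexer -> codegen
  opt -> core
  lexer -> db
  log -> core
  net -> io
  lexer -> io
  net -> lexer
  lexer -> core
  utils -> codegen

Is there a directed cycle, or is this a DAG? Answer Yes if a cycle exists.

DFS with white/gray/black marking, starting from db:
db gray
  net gray
    io gray
      core gray
      core black
    io black
    opt gray
      codegen gray
        auth gray
          auth→core: core black — skip
          log gray
            log→core: core black — skip
          log black
        auth black
        codegen→core: core black — skip
        codegen→log: log black — skip
      codegen black
      opt→io: io black — skip
      opt→core: core black — skip
    opt black
    net→log: log black — skip
    net→auth: auth black — skip
    lexer gray
      lexer→auth: auth black — skip
      lexer→log: log black — skip
      lexer→db: db is gray → back edge
Back edge found, so a cycle exists: db → net → lexer → db.

Yes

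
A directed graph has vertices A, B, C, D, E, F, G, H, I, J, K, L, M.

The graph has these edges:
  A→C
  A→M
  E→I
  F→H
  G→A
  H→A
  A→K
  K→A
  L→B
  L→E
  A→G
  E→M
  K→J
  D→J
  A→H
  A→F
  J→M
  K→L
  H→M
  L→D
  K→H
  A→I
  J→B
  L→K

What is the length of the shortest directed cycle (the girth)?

2

For each vertex v, BFS finds the shortest path from v back to v.
The shortest such closed walk is L → K → L, length 2.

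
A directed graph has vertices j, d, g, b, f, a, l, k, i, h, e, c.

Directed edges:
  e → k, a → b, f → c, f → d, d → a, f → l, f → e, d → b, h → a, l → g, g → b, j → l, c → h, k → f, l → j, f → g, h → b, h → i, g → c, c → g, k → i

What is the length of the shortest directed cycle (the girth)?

2

For each vertex v, BFS finds the shortest path from v back to v.
The shortest such closed walk is l → j → l, length 2.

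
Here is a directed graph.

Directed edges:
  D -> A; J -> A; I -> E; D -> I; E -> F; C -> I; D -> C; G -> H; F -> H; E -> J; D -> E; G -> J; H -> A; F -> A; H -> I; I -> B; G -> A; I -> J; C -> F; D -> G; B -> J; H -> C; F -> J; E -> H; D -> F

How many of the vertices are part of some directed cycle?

5

A vertex is on a directed cycle iff it belongs to a strongly connected component of size ≥ 2 (or has a self-loop).
The vertices on cycles are {C, E, F, H, I} — 5 in total.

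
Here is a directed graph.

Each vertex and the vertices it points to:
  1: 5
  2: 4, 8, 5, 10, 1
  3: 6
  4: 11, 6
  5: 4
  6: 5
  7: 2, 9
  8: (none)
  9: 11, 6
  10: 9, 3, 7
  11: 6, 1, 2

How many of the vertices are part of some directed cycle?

A vertex is on a directed cycle iff it belongs to a strongly connected component of size ≥ 2 (or has a self-loop).
The vertices on cycles are {1, 2, 3, 4, 5, 6, 7, 9, 10, 11} — 10 in total.

10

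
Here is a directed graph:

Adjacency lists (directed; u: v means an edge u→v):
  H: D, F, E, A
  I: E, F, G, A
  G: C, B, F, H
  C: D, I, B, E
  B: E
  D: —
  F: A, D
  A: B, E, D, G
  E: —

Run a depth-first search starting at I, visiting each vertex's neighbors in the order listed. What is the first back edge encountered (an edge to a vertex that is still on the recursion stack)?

DFS from I (visiting each vertex's neighbors in the order listed); mark gray on enter, black on exit:
I gray
  E gray
  E black
  F gray
    A gray
      B gray
        B→E: E black — skip
      B black
      A→E: E black — skip
      D gray
      D black
      G gray
        C gray
          C→D: D black — skip
          C→I: I is gray → back edge
First back edge: C → I.

C→I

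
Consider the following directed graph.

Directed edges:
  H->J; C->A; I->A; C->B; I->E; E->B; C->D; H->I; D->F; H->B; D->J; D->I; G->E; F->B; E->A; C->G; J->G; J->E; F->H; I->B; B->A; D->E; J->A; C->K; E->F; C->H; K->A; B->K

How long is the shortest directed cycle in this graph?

For each vertex v, BFS finds the shortest path from v back to v.
The shortest such closed walk is H → I → E → F → H, length 4.

4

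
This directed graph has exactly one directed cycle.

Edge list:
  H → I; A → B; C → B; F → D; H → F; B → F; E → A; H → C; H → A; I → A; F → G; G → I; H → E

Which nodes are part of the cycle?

DFS with gray/black marking from F:
F gray
  D gray
  D black
  G gray
    I gray
      A gray
        B gray
          B→F: F is gray → back edge
Back edge closes the cycle F → G → I → A → B → F; its vertices are {A, B, F, G, I}.

A, B, F, G, I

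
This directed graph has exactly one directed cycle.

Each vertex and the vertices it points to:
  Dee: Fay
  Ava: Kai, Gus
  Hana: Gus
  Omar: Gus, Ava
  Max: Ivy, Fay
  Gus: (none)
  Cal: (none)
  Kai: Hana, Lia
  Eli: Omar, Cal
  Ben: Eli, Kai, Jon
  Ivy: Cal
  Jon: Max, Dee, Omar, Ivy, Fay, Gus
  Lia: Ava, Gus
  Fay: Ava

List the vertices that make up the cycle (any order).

Ava, Kai, Lia

DFS with gray/black marking from Kai:
Kai gray
  Hana gray
    Gus gray
    Gus black
  Hana black
  Lia gray
    Ava gray
      Ava→Kai: Kai is gray → back edge
Back edge closes the cycle Kai → Lia → Ava → Kai; its vertices are {Ava, Kai, Lia}.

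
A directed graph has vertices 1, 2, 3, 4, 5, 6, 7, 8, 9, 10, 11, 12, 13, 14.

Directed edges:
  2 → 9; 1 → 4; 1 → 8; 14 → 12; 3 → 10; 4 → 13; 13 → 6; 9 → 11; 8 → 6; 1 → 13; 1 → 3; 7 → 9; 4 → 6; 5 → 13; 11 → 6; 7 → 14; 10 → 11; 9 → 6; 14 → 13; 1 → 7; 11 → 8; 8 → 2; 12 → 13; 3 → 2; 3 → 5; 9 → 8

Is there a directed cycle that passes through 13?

No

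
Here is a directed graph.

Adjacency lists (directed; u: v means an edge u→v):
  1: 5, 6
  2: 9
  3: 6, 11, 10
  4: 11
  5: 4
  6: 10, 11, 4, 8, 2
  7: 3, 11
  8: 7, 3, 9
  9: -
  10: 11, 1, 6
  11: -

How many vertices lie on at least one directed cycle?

6

A vertex is on a directed cycle iff it belongs to a strongly connected component of size ≥ 2 (or has a self-loop).
The vertices on cycles are {1, 3, 6, 7, 8, 10} — 6 in total.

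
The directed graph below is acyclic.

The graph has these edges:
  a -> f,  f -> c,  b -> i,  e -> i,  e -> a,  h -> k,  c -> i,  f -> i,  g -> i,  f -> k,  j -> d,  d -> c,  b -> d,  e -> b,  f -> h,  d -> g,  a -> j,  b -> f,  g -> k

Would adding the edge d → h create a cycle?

Adding d→h creates a cycle iff h can already reach d.
Explore from h: no path reaches d. The graph stays acyclic.

No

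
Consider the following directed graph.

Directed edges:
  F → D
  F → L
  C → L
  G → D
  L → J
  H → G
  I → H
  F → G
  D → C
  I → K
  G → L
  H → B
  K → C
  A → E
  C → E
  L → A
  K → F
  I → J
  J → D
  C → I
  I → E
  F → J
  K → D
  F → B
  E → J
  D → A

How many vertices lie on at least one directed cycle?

A vertex is on a directed cycle iff it belongs to a strongly connected component of size ≥ 2 (or has a self-loop).
The vertices on cycles are {A, C, D, E, F, G, H, I, J, K, L} — 11 in total.

11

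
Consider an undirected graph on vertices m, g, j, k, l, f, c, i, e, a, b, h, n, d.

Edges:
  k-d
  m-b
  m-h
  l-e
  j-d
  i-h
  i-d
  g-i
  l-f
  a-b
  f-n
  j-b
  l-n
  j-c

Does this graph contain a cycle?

DFS, tracking each vertex's parent; an edge to a visited non-parent vertex closes a cycle.
Start from m:
visit m (parent –)
  visit b (parent m)
    b–m: parent, skip
    visit j (parent b)
      j–b: parent, skip
      visit d (parent j)
        d–j: parent, skip
        visit k (parent d)
          k–d: parent, skip
        visit i (parent d)
          visit h (parent i)
            h–i: parent, skip
            h–m: m visited and ≠ parent → cycle
Cycle: m – b – j – d – i – h – m.

Yes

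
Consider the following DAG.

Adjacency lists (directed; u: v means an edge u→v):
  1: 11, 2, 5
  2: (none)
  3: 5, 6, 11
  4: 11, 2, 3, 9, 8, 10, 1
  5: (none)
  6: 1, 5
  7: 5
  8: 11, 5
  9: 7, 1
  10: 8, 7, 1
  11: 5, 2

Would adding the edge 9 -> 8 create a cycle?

Adding 9→8 creates a cycle iff 8 can already reach 9.
Explore from 8: no path reaches 9. The graph stays acyclic.

No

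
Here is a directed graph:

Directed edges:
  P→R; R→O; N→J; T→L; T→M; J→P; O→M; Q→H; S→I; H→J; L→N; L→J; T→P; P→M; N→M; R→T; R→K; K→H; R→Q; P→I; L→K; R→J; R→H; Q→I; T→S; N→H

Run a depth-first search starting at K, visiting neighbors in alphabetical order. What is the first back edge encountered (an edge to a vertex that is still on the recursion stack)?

R->H

DFS from K (visiting neighbors in alphabetical order); mark gray on enter, black on exit:
K gray
  H gray
    J gray
      P gray
        I gray
        I black
        M gray
        M black
        R gray
          R→H: H is gray → back edge
First back edge: R → H.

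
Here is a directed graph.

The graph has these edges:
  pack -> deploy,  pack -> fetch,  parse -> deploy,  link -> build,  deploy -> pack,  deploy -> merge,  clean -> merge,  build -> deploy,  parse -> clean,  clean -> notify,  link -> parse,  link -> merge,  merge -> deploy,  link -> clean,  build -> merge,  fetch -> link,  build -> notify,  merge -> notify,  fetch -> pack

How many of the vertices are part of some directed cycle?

A vertex is on a directed cycle iff it belongs to a strongly connected component of size ≥ 2 (or has a self-loop).
The vertices on cycles are {link, pack, build, clean, fetch, merge, parse, deploy} — 8 in total.

8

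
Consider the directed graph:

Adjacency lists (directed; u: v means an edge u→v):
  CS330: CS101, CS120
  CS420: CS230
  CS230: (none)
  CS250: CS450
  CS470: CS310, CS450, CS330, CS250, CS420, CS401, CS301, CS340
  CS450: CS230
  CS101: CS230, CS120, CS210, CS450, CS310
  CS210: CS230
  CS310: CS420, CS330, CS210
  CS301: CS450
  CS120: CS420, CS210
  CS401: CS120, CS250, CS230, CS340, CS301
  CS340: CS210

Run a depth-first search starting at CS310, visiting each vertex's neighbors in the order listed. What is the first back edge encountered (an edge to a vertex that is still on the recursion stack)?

DFS from CS310 (visiting each vertex's neighbors in the order listed); mark gray on enter, black on exit:
CS310 gray
  CS420 gray
    CS230 gray
    CS230 black
  CS420 black
  CS330 gray
    CS101 gray
      CS101→CS230: CS230 black — skip
      CS120 gray
        CS120→CS420: CS420 black — skip
        CS210 gray
          CS210→CS230: CS230 black — skip
        CS210 black
      CS120 black
      CS101→CS210: CS210 black — skip
      CS450 gray
        CS450→CS230: CS230 black — skip
      CS450 black
      CS101→CS310: CS310 is gray → back edge
First back edge: CS101 → CS310.

CS101->CS310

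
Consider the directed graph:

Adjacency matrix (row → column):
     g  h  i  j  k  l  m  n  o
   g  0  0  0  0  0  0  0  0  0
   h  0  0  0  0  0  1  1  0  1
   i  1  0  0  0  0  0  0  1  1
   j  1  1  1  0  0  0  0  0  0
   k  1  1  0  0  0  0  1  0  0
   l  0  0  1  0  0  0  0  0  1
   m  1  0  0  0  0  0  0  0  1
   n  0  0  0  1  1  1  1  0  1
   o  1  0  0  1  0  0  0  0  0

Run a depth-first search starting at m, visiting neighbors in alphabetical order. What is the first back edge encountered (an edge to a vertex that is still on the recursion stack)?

n→j

DFS from m (visiting neighbors in alphabetical order); mark gray on enter, black on exit:
m gray
  g gray
  g black
  o gray
    o→g: g black — skip
    j gray
      j→g: g black — skip
      h gray
        l gray
          i gray
            i→g: g black — skip
            n gray
              n→j: j is gray → back edge
First back edge: n → j.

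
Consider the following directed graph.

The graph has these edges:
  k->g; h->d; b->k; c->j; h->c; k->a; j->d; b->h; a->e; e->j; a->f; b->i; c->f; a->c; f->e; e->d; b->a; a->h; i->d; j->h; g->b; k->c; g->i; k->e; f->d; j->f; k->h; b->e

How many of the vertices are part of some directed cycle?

8

A vertex is on a directed cycle iff it belongs to a strongly connected component of size ≥ 2 (or has a self-loop).
The vertices on cycles are {b, c, e, f, g, h, j, k} — 8 in total.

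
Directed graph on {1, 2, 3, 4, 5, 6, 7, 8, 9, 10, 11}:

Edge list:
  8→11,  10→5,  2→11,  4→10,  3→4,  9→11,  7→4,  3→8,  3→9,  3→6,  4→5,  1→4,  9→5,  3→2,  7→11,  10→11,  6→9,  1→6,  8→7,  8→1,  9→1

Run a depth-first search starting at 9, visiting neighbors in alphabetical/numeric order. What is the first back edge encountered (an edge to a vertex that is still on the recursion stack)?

6->9

DFS from 9 (visiting neighbors in alphabetical/numeric order); mark gray on enter, black on exit:
9 gray
  1 gray
    4 gray
      5 gray
      5 black
      10 gray
        10→5: 5 black — skip
        11 gray
        11 black
      10 black
    4 black
    6 gray
      6→9: 9 is gray → back edge
First back edge: 6 → 9.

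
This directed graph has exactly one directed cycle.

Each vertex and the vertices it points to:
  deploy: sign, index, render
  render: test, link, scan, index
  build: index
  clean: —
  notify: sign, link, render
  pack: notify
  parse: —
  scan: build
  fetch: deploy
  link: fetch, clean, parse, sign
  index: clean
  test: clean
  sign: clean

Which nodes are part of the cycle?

DFS with gray/black marking from render:
render gray
  test gray
    clean gray
    clean black
  test black
  link gray
    fetch gray
      deploy gray
        sign gray
          sign→clean: clean black — skip
        sign black
        index gray
          index→clean: clean black — skip
        index black
        deploy→render: render is gray → back edge
Back edge closes the cycle render → link → fetch → deploy → render; its vertices are {link, fetch, deploy, render}.

link, fetch, deploy, render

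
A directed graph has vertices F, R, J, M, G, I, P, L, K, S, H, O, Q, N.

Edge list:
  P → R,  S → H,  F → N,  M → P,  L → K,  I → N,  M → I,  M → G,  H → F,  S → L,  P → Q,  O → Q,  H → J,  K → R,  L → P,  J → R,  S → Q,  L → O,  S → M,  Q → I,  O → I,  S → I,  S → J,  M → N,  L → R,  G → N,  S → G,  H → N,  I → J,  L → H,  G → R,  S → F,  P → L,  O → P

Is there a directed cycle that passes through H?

H lies on a cycle iff there is a path from H back to itself.
Exploring from H, it never reaches itself; equivalently, its strongly connected component is a singleton.

No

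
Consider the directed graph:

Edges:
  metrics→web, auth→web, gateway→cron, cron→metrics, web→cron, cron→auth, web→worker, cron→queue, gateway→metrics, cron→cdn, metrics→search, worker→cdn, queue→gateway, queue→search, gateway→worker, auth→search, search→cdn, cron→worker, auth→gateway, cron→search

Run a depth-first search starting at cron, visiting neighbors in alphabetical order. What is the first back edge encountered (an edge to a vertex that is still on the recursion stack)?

gateway→cron

DFS from cron (visiting neighbors in alphabetical order); mark gray on enter, black on exit:
cron gray
  auth gray
    gateway gray
      gateway→cron: cron is gray → back edge
First back edge: gateway → cron.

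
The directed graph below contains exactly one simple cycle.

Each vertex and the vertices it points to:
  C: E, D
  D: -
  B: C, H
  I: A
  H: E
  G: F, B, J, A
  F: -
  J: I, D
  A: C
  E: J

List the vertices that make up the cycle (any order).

DFS with gray/black marking from C:
C gray
  E gray
    J gray
      I gray
        A gray
          A→C: C is gray → back edge
Back edge closes the cycle C → E → J → I → A → C; its vertices are {A, C, E, I, J}.

A, C, E, I, J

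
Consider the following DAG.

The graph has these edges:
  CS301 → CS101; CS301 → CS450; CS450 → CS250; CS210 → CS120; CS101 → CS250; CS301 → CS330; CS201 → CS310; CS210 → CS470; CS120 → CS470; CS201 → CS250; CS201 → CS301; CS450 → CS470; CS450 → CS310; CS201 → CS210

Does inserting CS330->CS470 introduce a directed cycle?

No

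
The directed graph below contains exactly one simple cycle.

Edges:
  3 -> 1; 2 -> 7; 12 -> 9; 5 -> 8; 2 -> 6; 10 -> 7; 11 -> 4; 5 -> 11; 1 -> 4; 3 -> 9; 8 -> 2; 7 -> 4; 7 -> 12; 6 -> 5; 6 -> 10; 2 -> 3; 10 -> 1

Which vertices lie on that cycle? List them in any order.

DFS with gray/black marking from 8:
8 gray
  2 gray
    3 gray
      1 gray
        4 gray
        4 black
      1 black
      9 gray
      9 black
    3 black
    6 gray
      5 gray
        11 gray
          11→4: 4 black — skip
        11 black
        5→8: 8 is gray → back edge
Back edge closes the cycle 8 → 2 → 6 → 5 → 8; its vertices are {2, 5, 6, 8}.

2, 5, 6, 8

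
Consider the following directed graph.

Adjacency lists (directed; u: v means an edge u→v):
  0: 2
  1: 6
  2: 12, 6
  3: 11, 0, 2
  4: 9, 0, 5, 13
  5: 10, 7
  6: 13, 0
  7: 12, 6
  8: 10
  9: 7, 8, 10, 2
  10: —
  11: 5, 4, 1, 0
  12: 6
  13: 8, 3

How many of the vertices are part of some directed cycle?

12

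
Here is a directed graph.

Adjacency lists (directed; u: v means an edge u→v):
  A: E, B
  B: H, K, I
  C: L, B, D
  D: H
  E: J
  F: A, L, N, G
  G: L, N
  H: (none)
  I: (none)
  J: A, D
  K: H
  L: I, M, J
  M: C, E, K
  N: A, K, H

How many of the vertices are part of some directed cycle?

6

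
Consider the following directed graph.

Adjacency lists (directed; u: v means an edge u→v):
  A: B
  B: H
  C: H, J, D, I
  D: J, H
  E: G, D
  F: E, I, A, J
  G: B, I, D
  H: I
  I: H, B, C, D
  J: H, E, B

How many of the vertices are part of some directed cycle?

A vertex is on a directed cycle iff it belongs to a strongly connected component of size ≥ 2 (or has a self-loop).
The vertices on cycles are {B, C, D, E, G, H, I, J} — 8 in total.

8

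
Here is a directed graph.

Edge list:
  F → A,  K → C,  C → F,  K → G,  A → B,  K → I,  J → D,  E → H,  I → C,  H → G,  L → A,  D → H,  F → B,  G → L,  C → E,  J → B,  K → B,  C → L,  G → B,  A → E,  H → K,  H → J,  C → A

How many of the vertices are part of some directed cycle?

11

A vertex is on a directed cycle iff it belongs to a strongly connected component of size ≥ 2 (or has a self-loop).
The vertices on cycles are {A, C, D, E, F, G, H, I, J, K, L} — 11 in total.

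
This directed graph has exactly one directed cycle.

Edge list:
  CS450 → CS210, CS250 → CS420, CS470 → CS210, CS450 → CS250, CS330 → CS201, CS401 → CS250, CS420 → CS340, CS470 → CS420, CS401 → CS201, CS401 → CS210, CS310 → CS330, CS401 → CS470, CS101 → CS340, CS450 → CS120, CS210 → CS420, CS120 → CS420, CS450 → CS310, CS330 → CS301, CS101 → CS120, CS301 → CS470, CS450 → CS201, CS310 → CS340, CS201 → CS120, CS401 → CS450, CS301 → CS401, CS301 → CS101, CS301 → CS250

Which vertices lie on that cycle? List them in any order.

CS301, CS310, CS330, CS401, CS450

DFS with gray/black marking from CS301:
CS301 gray
  CS470 gray
    CS210 gray
      CS420 gray
        CS340 gray
        CS340 black
      CS420 black
    CS210 black
    CS470→CS420: CS420 black — skip
  CS470 black
  CS401 gray
    CS401→CS470: CS470 black — skip
    CS250 gray
      CS250→CS420: CS420 black — skip
    CS250 black
    CS401→CS210: CS210 black — skip
    CS201 gray
      CS120 gray
        CS120→CS420: CS420 black — skip
      CS120 black
    CS201 black
    CS450 gray
      CS450→CS250: CS250 black — skip
      CS450→CS201: CS201 black — skip
      CS310 gray
        CS310→CS340: CS340 black — skip
        CS330 gray
          CS330→CS201: CS201 black — skip
          CS330→CS301: CS301 is gray → back edge
Back edge closes the cycle CS301 → CS401 → CS450 → CS310 → CS330 → CS301; its vertices are {CS301, CS310, CS330, CS401, CS450}.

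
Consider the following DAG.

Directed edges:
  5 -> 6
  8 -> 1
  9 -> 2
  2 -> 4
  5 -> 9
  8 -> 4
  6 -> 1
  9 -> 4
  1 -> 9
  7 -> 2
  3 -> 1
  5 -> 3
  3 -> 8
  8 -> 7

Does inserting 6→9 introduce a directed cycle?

No

Adding 6→9 creates a cycle iff 9 can already reach 6.
Explore from 9: no path reaches 6. The graph stays acyclic.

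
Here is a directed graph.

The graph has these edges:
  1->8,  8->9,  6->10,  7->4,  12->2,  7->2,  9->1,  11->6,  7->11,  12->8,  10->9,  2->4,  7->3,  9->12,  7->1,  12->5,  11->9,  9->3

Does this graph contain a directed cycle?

Yes

DFS with white/gray/black marking, starting from 9:
9 gray
  12 gray
    5 gray
    5 black
    2 gray
      4 gray
      4 black
    2 black
    8 gray
      8→9: 9 is gray → back edge
Back edge found, so a cycle exists: 9 → 12 → 8 → 9.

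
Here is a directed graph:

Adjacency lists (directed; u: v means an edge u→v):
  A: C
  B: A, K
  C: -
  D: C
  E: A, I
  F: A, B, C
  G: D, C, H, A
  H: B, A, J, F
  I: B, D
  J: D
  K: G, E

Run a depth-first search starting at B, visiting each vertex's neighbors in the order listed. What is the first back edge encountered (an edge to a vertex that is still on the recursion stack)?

H→B

DFS from B (visiting each vertex's neighbors in the order listed); mark gray on enter, black on exit:
B gray
  A gray
    C gray
    C black
  A black
  K gray
    G gray
      D gray
        D→C: C black — skip
      D black
      G→C: C black — skip
      H gray
        H→B: B is gray → back edge
First back edge: H → B.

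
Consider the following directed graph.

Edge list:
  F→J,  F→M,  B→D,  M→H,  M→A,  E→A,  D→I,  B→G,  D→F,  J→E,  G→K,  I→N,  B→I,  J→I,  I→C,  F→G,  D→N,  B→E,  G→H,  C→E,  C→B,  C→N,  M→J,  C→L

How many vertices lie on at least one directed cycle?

7

A vertex is on a directed cycle iff it belongs to a strongly connected component of size ≥ 2 (or has a self-loop).
The vertices on cycles are {B, C, D, F, I, J, M} — 7 in total.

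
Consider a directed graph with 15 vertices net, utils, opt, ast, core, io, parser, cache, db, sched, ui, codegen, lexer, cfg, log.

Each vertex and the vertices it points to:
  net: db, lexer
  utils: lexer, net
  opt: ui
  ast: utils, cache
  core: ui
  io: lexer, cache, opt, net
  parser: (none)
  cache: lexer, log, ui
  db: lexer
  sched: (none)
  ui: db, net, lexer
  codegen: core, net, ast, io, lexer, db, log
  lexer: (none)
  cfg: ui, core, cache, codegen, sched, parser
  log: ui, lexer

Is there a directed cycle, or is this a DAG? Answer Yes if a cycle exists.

DFS with white/gray/black marking, starting from core:
core gray
  ui gray
    db gray
      lexer gray
      lexer black
    db black
    net gray
      net→db: db black — skip
      net→lexer: lexer black — skip
    net black
    ui→lexer: lexer black — skip
  ui black
core black
utils gray
  utils→lexer: lexer black — skip
  utils→net: net black — skip
utils black
opt gray
  opt→ui: ui black — skip
opt black
ast gray
  ast→utils: utils black — skip
  cache gray
    cache→lexer: lexer black — skip
    log gray
      log→ui: ui black — skip
      log→lexer: lexer black — skip
    log black
    cache→ui: ui black — skip
  cache black
ast black
io gray
  io→lexer: lexer black — skip
  io→cache: cache black — skip
  io→opt: opt black — skip
  io→net: net black — skip
io black
parser gray
parser black
sched gray
sched black
codegen gray
  codegen→core: core black — skip
  codegen→net: net black — skip
  codegen→ast: ast black — skip
  codegen→io: io black — skip
  codegen→lexer: lexer black — skip
  codegen→db: db black — skip
  codegen→log: log black — skip
codegen black
cfg gray
  cfg→ui: ui black — skip
  cfg→core: core black — skip
  cfg→cache: cache black — skip
  cfg→codegen: codegen black — skip
  cfg→sched: sched black — skip
  cfg→parser: parser black — skip
cfg black
Every edge goes to a white or black vertex — no back edge, so the graph is acyclic.

No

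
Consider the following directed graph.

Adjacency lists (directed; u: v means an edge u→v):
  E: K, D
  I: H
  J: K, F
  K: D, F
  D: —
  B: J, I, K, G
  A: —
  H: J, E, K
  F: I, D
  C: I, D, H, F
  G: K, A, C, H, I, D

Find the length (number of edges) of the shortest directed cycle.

4

For each vertex v, BFS finds the shortest path from v back to v.
The shortest such closed walk is I → H → K → F → I, length 4.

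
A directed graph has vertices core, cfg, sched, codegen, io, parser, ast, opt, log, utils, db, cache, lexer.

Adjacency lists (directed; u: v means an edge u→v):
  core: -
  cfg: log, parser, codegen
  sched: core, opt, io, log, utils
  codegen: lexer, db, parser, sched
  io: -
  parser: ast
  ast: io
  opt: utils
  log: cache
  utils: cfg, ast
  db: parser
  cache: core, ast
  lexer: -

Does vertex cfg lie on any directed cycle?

cfg is on a cycle iff cfg can reach itself via ≥1 edge.
cfg → codegen → sched → utils → cfg — yes.

Yes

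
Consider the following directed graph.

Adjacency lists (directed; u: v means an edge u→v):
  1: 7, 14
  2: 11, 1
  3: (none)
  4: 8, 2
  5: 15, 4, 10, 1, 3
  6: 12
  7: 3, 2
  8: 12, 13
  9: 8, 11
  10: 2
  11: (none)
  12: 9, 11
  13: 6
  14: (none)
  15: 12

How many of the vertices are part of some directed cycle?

A vertex is on a directed cycle iff it belongs to a strongly connected component of size ≥ 2 (or has a self-loop).
The vertices on cycles are {1, 2, 6, 7, 8, 9, 12, 13} — 8 in total.

8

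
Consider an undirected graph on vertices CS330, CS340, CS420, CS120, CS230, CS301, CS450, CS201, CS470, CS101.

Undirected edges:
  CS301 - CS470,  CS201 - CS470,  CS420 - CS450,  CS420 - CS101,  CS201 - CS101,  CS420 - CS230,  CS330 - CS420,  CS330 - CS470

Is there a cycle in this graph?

DFS, tracking each vertex's parent; an edge to a visited non-parent vertex closes a cycle.
Start from CS340:
visit CS340 (parent –)
visit CS330 (parent –)
  visit CS470 (parent CS330)
    CS470–CS330: parent, skip
    visit CS301 (parent CS470)
      CS301–CS470: parent, skip
    visit CS201 (parent CS470)
      visit CS101 (parent CS201)
        visit CS420 (parent CS101)
          CS420–CS330: CS330 visited and ≠ parent → cycle
Cycle: CS330 – CS470 – CS201 – CS101 – CS420 – CS330.

Yes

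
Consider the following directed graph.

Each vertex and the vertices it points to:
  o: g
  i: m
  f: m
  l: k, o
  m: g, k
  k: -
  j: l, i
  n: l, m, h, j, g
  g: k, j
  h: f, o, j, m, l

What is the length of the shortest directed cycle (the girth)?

For each vertex v, BFS finds the shortest path from v back to v.
The shortest such closed walk is j → l → o → g → j, length 4.

4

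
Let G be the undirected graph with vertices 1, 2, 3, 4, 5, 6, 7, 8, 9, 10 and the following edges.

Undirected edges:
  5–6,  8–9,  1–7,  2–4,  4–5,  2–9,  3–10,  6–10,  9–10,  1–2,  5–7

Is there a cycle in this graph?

Yes

DFS, tracking each vertex's parent; an edge to a visited non-parent vertex closes a cycle.
Start from 3:
visit 3 (parent –)
  visit 10 (parent 3)
    10–3: parent, skip
    visit 9 (parent 10)
      visit 8 (parent 9)
        8–9: parent, skip
      9–10: parent, skip
      visit 2 (parent 9)
        visit 1 (parent 2)
          1–2: parent, skip
          visit 7 (parent 1)
            visit 5 (parent 7)
              visit 6 (parent 5)
                6–10: 10 visited and ≠ parent → cycle
Cycle: 10 – 9 – 2 – 1 – 7 – 5 – 6 – 10.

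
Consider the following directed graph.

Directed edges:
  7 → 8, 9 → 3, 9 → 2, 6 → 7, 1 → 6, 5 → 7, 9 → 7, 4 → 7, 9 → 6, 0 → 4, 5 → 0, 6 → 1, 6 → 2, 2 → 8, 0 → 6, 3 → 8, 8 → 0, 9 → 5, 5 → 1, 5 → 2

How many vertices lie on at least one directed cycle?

7

A vertex is on a directed cycle iff it belongs to a strongly connected component of size ≥ 2 (or has a self-loop).
The vertices on cycles are {0, 1, 2, 4, 6, 7, 8} — 7 in total.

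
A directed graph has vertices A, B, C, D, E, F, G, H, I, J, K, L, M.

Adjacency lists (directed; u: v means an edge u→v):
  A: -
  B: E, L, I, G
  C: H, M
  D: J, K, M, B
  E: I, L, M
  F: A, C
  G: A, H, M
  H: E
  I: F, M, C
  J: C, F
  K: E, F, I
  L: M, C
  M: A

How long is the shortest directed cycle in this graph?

4

For each vertex v, BFS finds the shortest path from v back to v.
The shortest such closed walk is I → C → H → E → I, length 4.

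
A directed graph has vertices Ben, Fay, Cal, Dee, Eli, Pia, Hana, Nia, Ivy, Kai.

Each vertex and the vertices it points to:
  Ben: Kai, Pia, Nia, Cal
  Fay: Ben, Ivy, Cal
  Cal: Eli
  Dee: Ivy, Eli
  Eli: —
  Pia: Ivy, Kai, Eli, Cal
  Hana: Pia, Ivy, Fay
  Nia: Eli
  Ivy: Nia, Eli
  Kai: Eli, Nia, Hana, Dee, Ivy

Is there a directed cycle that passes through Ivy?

Ivy lies on a cycle iff there is a path from Ivy back to itself.
Exploring from Ivy, it never reaches itself; equivalently, its strongly connected component is a singleton.

No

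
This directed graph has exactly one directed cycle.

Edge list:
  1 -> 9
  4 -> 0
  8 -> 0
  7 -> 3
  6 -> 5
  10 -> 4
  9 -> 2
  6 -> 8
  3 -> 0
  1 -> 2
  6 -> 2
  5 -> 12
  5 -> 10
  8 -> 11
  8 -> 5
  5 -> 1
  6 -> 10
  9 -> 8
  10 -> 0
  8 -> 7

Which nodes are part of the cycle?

1, 5, 8, 9

DFS with gray/black marking from 8:
8 gray
  7 gray
    3 gray
      0 gray
      0 black
    3 black
  7 black
  8→0: 0 black — skip
  5 gray
    1 gray
      9 gray
        9→8: 8 is gray → back edge
Back edge closes the cycle 8 → 5 → 1 → 9 → 8; its vertices are {1, 5, 8, 9}.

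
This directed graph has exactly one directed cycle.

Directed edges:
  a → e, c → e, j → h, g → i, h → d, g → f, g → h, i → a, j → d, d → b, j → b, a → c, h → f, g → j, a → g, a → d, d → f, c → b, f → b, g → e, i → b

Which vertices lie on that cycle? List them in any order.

DFS with gray/black marking from a:
a gray
  e gray
  e black
  g gray
    i gray
      i→a: a is gray → back edge
Back edge closes the cycle a → g → i → a; its vertices are {a, g, i}.

a, g, i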